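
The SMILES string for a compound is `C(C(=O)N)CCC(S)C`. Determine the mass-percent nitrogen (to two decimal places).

Atom tally by fragment:
  H2NOCCH2 → C:2 H:4 O:1 N:1
  CH2 → C:1 H:2
  CH2 → C:1 H:2
  CH(SH) → C:1 H:2 S:1
  CH3 → C:1 H:3
Element totals:
  C: 6
  H: 13
  N: 1
  O: 1
  S: 1
Molecular formula: C6H13NOS.
Molar mass = 147.236 g/mol.
Mass from N: 1 × 14.007 = 14.007 g/mol.
%N = 14.007 / 147.236 × 100 = 9.51%.

9.51%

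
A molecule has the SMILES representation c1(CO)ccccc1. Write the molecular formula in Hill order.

Atom tally by fragment:
  benzene ring core → C:6 H:6
  (− 1 ring H displaced by substituents)
  + CH2OH → C:1 H:3 O:1
Element totals:
  C: 7
  H: 8
  O: 1

C7H8O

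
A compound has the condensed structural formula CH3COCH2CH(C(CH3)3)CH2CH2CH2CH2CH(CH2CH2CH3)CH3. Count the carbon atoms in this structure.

17

Element totals:
  C: 17
  H: 34
  O: 1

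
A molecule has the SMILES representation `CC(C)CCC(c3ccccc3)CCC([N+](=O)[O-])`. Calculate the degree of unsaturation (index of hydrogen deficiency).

5

Atom tally by fragment:
  CH3 → C:1 H:3
  CH(CH3) → C:2 H:4
  CH2 → C:1 H:2
  CH2 → C:1 H:2
  CH(C6H5) → C:7 H:6
  CH2 → C:1 H:2
  CH2 → C:1 H:2
  CH2NO2 → C:1 H:2 N:1 O:2
Element totals:
  C: 15
  H: 23
  N: 1
  O: 2
Molecular formula: C15H23NO2.
DoU = (2C + 2 + N − H − X) / 2 = (2·15 + 2 + 1 − 23 − 0) / 2 = 5.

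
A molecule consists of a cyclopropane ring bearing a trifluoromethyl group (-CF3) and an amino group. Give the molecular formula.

C4H6F3N

Atom tally by fragment:
  cyclopropane ring core → C:3 H:6
  (− 2 ring H displaced by substituents)
  + CF3 → C:1 F:3
  + NH2 → N:1 H:2
Element totals:
  C: 4
  H: 6
  F: 3
  N: 1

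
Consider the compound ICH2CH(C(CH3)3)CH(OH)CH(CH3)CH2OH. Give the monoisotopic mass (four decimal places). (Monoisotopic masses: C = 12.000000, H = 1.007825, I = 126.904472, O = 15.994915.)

300.0586

Atom tally by fragment:
  ICH2 → C:1 H:2 I:1
  CH(C(CH3)3) → C:5 H:10
  CH(OH) → C:1 H:2 O:1
  CH(CH3) → C:2 H:4
  CH2OH → C:1 H:3 O:1
Element totals:
  C: 10
  H: 21
  I: 1
  O: 2
Molecular formula: C10H21IO2.
  M = 10(12.0) + 21(1.007825) + 126.904472 + 2(15.994915)
    = 120.000000 + 21.164325 + 126.904472 + 31.989830 = 300.058627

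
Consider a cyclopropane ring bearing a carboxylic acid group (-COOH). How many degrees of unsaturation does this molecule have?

2

Atom tally by fragment:
  cyclopropane ring core → C:3 H:6
  (− 1 ring H displaced by substituents)
  + COOH → C:1 H:1 O:2
Element totals:
  C: 4
  H: 6
  O: 2
Molecular formula: C4H6O2.
DoU = (2C + 2 + N − H − X) / 2 = (2·4 + 2 + 0 − 6 − 0) / 2 = 2.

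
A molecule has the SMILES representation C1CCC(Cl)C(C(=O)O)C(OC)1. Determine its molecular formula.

C8H13ClO3

Atom tally by fragment:
  cyclohexane ring core → C:6 H:12
  (− 3 ring H displaced by substituents)
  + Cl → Cl:1
  + COOH → C:1 H:1 O:2
  + OCH3 → C:1 H:3 O:1
Element totals:
  C: 8
  H: 13
  Cl: 1
  O: 3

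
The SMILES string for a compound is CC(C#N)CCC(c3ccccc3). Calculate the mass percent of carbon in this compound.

Atom tally by fragment:
  CH3 → C:1 H:3
  CH(CN) → C:2 H:1 N:1
  CH2 → C:1 H:2
  CH2 → C:1 H:2
  CH2C6H5 → C:7 H:7
Element totals:
  C: 12
  H: 15
  N: 1
Molecular formula: C12H15N.
Molar mass = 173.259 g/mol.
Mass from C: 12 × 12.011 = 144.132 g/mol.
%C = 144.132 / 173.259 × 100 = 83.19%.

83.19%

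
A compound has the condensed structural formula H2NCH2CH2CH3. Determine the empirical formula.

Atom tally by fragment:
  H2NCH2 → C:1 H:4 N:1
  CH2 → C:1 H:2
  CH3 → C:1 H:3
Element totals:
  C: 3
  H: 9
  N: 1
Molecular formula: C3H9N.
gcd of subscripts (3, 9, 1) = 1, so the empirical formula equals the molecular formula.

C3H9N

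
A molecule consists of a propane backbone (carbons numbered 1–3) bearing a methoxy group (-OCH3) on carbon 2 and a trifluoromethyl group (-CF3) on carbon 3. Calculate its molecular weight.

Atom tally by fragment:
  CH3 → C:1 H:3
  CH(OCH3) → C:2 H:4 O:1
  CH2CF3 → C:2 H:2 F:3
Element totals:
  C: 5
  H: 9
  F: 3
  O: 1
Molecular formula: C5H9F3O.
  M = 5(12.011) + 9(1.008) + 3(18.998) + 15.999
    = 60.055 + 9.072 + 56.994 + 15.999 = 142.120

142.12 g/mol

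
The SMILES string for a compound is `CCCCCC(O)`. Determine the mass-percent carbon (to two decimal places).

Atom tally by fragment:
  CH3 → C:1 H:3
  CH2 → C:1 H:2
  CH2 → C:1 H:2
  CH2 → C:1 H:2
  CH2 → C:1 H:2
  CH2OH → C:1 H:3 O:1
Element totals:
  C: 6
  H: 14
  O: 1
Molecular formula: C6H14O.
Molar mass = 102.177 g/mol.
Mass from C: 6 × 12.011 = 72.066 g/mol.
%C = 72.066 / 102.177 × 100 = 70.53%.

70.53%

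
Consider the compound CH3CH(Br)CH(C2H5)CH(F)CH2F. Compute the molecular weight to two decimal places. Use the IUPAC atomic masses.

215.08 g/mol

Atom tally by fragment:
  CH3 → C:1 H:3
  CH(Br) → C:1 H:1 Br:1
  CH(C2H5) → C:3 H:6
  CH(F) → C:1 H:1 F:1
  CH2F → C:1 H:2 F:1
Element totals:
  C: 7
  H: 13
  Br: 1
  F: 2
Molecular formula: C7H13BrF2.
  M = 7(12.011) + 13(1.008) + 79.904 + 2(18.998)
    = 84.077 + 13.104 + 79.904 + 37.996 = 215.081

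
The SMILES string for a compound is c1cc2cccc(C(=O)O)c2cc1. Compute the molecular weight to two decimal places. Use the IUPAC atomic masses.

Atom tally by fragment:
  naphthalene ring system core → C:10 H:8
  (− 1 ring H displaced by substituents)
  + COOH → C:1 H:1 O:2
Element totals:
  C: 11
  H: 8
  O: 2
Molecular formula: C11H8O2.
  M = 11(12.011) + 8(1.008) + 2(15.999)
    = 132.121 + 8.064 + 31.998 = 172.183

172.18 g/mol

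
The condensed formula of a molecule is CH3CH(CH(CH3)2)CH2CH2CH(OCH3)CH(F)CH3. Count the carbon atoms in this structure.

Atom tally by fragment:
  CH3 → C:1 H:3
  CH(CH(CH3)2) → C:4 H:8
  CH2 → C:1 H:2
  CH2 → C:1 H:2
  CH(OCH3) → C:2 H:4 O:1
  CH(F) → C:1 H:1 F:1
  CH3 → C:1 H:3
Element totals:
  C: 11
  H: 23
  F: 1
  O: 1

11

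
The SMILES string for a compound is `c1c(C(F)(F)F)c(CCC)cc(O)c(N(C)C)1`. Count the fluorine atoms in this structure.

3

Atom tally by fragment:
  benzene ring core → C:6 H:6
  (− 4 ring H displaced by substituents)
  + CF3 → C:1 F:3
  + CH2CH2CH3 → C:3 H:7
  + OH → O:1 H:1
  + N(CH3)2 → N:1 C:2 H:6
Element totals:
  C: 12
  H: 16
  F: 3
  N: 1
  O: 1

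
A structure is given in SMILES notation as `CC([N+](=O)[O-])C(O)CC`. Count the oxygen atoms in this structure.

Atom tally by fragment:
  CH3 → C:1 H:3
  CH(NO2) → C:1 H:1 N:1 O:2
  CH(OH) → C:1 H:2 O:1
  CH2 → C:1 H:2
  CH3 → C:1 H:3
Element totals:
  C: 5
  H: 11
  N: 1
  O: 3

3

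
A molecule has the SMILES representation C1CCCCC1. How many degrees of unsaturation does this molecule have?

Atom tally by fragment:
  cyclohexane ring core → C:6 H:12
Element totals:
  C: 6
  H: 12
Molecular formula: C6H12.
DoU = (2C + 2 + N − H − X) / 2 = (2·6 + 2 + 0 − 12 − 0) / 2 = 1.

1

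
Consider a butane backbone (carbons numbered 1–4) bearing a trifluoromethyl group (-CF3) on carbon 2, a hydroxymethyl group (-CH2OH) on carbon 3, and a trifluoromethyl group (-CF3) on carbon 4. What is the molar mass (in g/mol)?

224.14 g/mol

Atom tally by fragment:
  CH3 → C:1 H:3
  CH(CF3) → C:2 H:1 F:3
  CH(CH2OH) → C:2 H:4 O:1
  CH2CF3 → C:2 H:2 F:3
Element totals:
  C: 7
  H: 10
  F: 6
  O: 1
Molecular formula: C7H10F6O.
  M = 7(12.011) + 10(1.008) + 6(18.998) + 15.999
    = 84.077 + 10.080 + 113.988 + 15.999 = 224.144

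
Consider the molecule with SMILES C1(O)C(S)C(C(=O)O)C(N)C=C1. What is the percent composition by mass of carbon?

44.43%

Atom tally by fragment:
  cyclohexene ring core → C:6 H:10
  (− 4 ring H displaced by substituents)
  + OH → O:1 H:1
  + SH → S:1 H:1
  + COOH → C:1 H:1 O:2
  + NH2 → N:1 H:2
Element totals:
  C: 7
  H: 11
  N: 1
  O: 3
  S: 1
Molecular formula: C7H11NO3S.
Molar mass = 189.229 g/mol.
Mass from C: 7 × 12.011 = 84.077 g/mol.
%C = 84.077 / 189.229 × 100 = 44.43%.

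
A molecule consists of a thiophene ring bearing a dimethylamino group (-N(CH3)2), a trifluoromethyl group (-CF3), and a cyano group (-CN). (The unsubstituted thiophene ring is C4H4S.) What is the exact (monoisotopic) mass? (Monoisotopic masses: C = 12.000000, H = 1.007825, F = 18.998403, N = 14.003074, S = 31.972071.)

Atom tally by fragment:
  thiophene ring core → C:4 H:4 S:1
  (− 3 ring H displaced by substituents)
  + N(CH3)2 → N:1 C:2 H:6
  + CF3 → C:1 F:3
  + CN → C:1 N:1
Element totals:
  C: 8
  H: 7
  F: 3
  N: 2
  S: 1
Molecular formula: C8H7F3N2S.
  M = 8(12.0) + 7(1.007825) + 3(18.998403) + 2(14.003074) + 31.972071
    = 96.000000 + 7.054775 + 56.995209 + 28.006148 + 31.972071 = 220.028203

220.0282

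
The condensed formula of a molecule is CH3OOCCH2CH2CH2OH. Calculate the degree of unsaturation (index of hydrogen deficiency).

Atom tally by fragment:
  CH3OOCCH2 → C:3 H:5 O:2
  CH2CH2OH → C:2 H:5 O:1
Element totals:
  C: 5
  H: 10
  O: 3
Molecular formula: C5H10O3.
DoU = (2C + 2 + N − H − X) / 2 = (2·5 + 2 + 0 − 10 − 0) / 2 = 1.

1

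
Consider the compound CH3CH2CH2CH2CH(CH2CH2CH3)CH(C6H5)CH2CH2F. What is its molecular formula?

C17H27F

Atom tally by fragment:
  CH3 → C:1 H:3
  CH2 → C:1 H:2
  CH2 → C:1 H:2
  CH2 → C:1 H:2
  CH(CH2CH2CH3) → C:4 H:8
  CH(C6H5) → C:7 H:6
  CH2 → C:1 H:2
  CH2F → C:1 H:2 F:1
Element totals:
  C: 17
  H: 27
  F: 1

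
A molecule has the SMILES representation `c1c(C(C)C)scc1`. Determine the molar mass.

Atom tally by fragment:
  thiophene ring core → C:4 H:4 S:1
  (− 1 ring H displaced by substituents)
  + CH(CH3)2 → C:3 H:7
Element totals:
  C: 7
  H: 10
  S: 1
Molecular formula: C7H10S.
  M = 7(12.011) + 10(1.008) + 32.06
    = 84.077 + 10.080 + 32.060 = 126.217

126.22 g/mol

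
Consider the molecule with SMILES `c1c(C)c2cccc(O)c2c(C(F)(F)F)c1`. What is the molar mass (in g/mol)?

Atom tally by fragment:
  naphthalene ring system core → C:10 H:8
  (− 3 ring H displaced by substituents)
  + CH3 → C:1 H:3
  + OH → O:1 H:1
  + CF3 → C:1 F:3
Element totals:
  C: 12
  H: 9
  F: 3
  O: 1
Molecular formula: C12H9F3O.
  M = 12(12.011) + 9(1.008) + 3(18.998) + 15.999
    = 144.132 + 9.072 + 56.994 + 15.999 = 226.197

226.20 g/mol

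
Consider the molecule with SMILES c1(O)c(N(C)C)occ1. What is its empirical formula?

Atom tally by fragment:
  furan ring core → C:4 H:4 O:1
  (− 2 ring H displaced by substituents)
  + OH → O:1 H:1
  + N(CH3)2 → N:1 C:2 H:6
Element totals:
  C: 6
  H: 9
  N: 1
  O: 2
Molecular formula: C6H9NO2.
gcd of subscripts (6, 9, 1, 2) = 1, so the empirical formula equals the molecular formula.

C6H9NO2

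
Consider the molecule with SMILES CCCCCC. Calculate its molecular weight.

86.18 g/mol

Atom tally by fragment:
  CH3 → C:1 H:3
  CH2 → C:1 H:2
  CH2 → C:1 H:2
  CH2 → C:1 H:2
  CH2 → C:1 H:2
  CH3 → C:1 H:3
Element totals:
  C: 6
  H: 14
Molecular formula: C6H14.
  M = 6(12.011) + 14(1.008)
    = 72.066 + 14.112 = 86.178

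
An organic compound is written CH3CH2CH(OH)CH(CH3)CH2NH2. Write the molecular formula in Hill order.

C6H15NO

Atom tally by fragment:
  CH3 → C:1 H:3
  CH2 → C:1 H:2
  CH(OH) → C:1 H:2 O:1
  CH(CH3) → C:2 H:4
  CH2NH2 → C:1 H:4 N:1
Element totals:
  C: 6
  H: 15
  N: 1
  O: 1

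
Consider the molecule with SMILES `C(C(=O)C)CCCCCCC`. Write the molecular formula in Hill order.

C10H20O

Atom tally by fragment:
  CH3COCH2 → C:3 H:5 O:1
  CH2 → C:1 H:2
  CH2 → C:1 H:2
  CH2 → C:1 H:2
  CH2 → C:1 H:2
  CH2 → C:1 H:2
  CH2 → C:1 H:2
  CH3 → C:1 H:3
Element totals:
  C: 10
  H: 20
  O: 1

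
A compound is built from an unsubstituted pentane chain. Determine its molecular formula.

Atom tally by fragment:
  CH3 → C:1 H:3
  CH2 → C:1 H:2
  CH2 → C:1 H:2
  CH2 → C:1 H:2
  CH3 → C:1 H:3
Element totals:
  C: 5
  H: 12

C5H12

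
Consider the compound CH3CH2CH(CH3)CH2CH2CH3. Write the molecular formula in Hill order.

Atom tally by fragment:
  CH3 → C:1 H:3
  CH2 → C:1 H:2
  CH(CH3) → C:2 H:4
  CH2 → C:1 H:2
  CH2 → C:1 H:2
  CH3 → C:1 H:3
Element totals:
  C: 7
  H: 16

C7H16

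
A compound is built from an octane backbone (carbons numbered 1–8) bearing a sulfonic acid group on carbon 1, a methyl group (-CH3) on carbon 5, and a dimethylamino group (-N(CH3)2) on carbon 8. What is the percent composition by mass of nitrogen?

Atom tally by fragment:
  HO3SCH2 → C:1 H:3 S:1 O:3
  CH2 → C:1 H:2
  CH2 → C:1 H:2
  CH2 → C:1 H:2
  CH(CH3) → C:2 H:4
  CH2 → C:1 H:2
  CH2 → C:1 H:2
  CH2N(CH3)2 → C:3 H:8 N:1
Element totals:
  C: 11
  H: 25
  N: 1
  O: 3
  S: 1
Molecular formula: C11H25NO3S.
Molar mass = 251.385 g/mol.
Mass from N: 1 × 14.007 = 14.007 g/mol.
%N = 14.007 / 251.385 × 100 = 5.57%.

5.57%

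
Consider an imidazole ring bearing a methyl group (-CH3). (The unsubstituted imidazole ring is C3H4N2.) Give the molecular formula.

C4H6N2

Atom tally by fragment:
  imidazole ring core → C:3 H:4 N:2
  (− 1 ring H displaced by substituents)
  + CH3 → C:1 H:3
Element totals:
  C: 4
  H: 6
  N: 2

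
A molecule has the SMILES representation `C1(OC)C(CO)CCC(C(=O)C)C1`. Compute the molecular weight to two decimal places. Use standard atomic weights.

186.25 g/mol

Atom tally by fragment:
  cyclohexane ring core → C:6 H:12
  (− 3 ring H displaced by substituents)
  + OCH3 → C:1 H:3 O:1
  + CH2OH → C:1 H:3 O:1
  + COCH3 → C:2 H:3 O:1
Element totals:
  C: 10
  H: 18
  O: 3
Molecular formula: C10H18O3.
  M = 10(12.011) + 18(1.008) + 3(15.999)
    = 120.110 + 18.144 + 47.997 = 186.251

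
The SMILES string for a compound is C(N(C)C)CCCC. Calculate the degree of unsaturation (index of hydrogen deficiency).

0

Atom tally by fragment:
  (CH3)2NCH2 → C:3 H:8 N:1
  CH2 → C:1 H:2
  CH2 → C:1 H:2
  CH2 → C:1 H:2
  CH3 → C:1 H:3
Element totals:
  C: 7
  H: 17
  N: 1
Molecular formula: C7H17N.
DoU = (2C + 2 + N − H − X) / 2 = (2·7 + 2 + 1 − 17 − 0) / 2 = 0.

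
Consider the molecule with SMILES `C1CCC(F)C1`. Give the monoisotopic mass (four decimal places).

88.0688

Atom tally by fragment:
  cyclopentane ring core → C:5 H:10
  (− 1 ring H displaced by substituents)
  + F → F:1
Element totals:
  C: 5
  H: 9
  F: 1
Molecular formula: C5H9F.
  M = 5(12.0) + 9(1.007825) + 18.998403
    = 60.000000 + 9.070425 + 18.998403 = 88.068828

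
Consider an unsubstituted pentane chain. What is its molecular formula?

C5H12

Atom tally by fragment:
  CH3 → C:1 H:3
  CH2 → C:1 H:2
  CH2 → C:1 H:2
  CH2 → C:1 H:2
  CH3 → C:1 H:3
Element totals:
  C: 5
  H: 12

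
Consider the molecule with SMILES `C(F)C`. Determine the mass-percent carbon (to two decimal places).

Atom tally by fragment:
  FCH2 → C:1 H:2 F:1
  CH3 → C:1 H:3
Element totals:
  C: 2
  H: 5
  F: 1
Molecular formula: C2H5F.
Molar mass = 48.060 g/mol.
Mass from C: 2 × 12.011 = 24.022 g/mol.
%C = 24.022 / 48.060 × 100 = 49.98%.

49.98%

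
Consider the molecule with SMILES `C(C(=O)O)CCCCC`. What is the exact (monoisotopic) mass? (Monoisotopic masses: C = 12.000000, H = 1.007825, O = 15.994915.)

130.0994

Atom tally by fragment:
  HOOCCH2 → C:2 H:3 O:2
  CH2 → C:1 H:2
  CH2 → C:1 H:2
  CH2 → C:1 H:2
  CH2 → C:1 H:2
  CH3 → C:1 H:3
Element totals:
  C: 7
  H: 14
  O: 2
Molecular formula: C7H14O2.
  M = 7(12.0) + 14(1.007825) + 2(15.994915)
    = 84.000000 + 14.109550 + 31.989830 = 130.099380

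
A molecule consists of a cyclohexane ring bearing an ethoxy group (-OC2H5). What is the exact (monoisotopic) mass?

128.1201

Atom tally by fragment:
  cyclohexane ring core → C:6 H:12
  (− 1 ring H displaced by substituents)
  + OC2H5 → C:2 H:5 O:1
Element totals:
  C: 8
  H: 16
  O: 1
Molecular formula: C8H16O.
  M = 8(12.0) + 16(1.007825) + 15.994915
    = 96.000000 + 16.125200 + 15.994915 = 128.120115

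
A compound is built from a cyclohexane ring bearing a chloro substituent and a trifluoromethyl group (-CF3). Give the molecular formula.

C7H10ClF3

Atom tally by fragment:
  cyclohexane ring core → C:6 H:12
  (− 2 ring H displaced by substituents)
  + Cl → Cl:1
  + CF3 → C:1 F:3
Element totals:
  C: 7
  H: 10
  Cl: 1
  F: 3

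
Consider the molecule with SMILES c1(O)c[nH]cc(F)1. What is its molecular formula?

Atom tally by fragment:
  pyrrole ring core → C:4 H:5 N:1
  (− 2 ring H displaced by substituents)
  + OH → O:1 H:1
  + F → F:1
Element totals:
  C: 4
  H: 4
  F: 1
  N: 1
  O: 1

C4H4FNO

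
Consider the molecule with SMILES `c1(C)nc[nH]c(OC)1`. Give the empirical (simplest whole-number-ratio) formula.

C5H8N2O

Atom tally by fragment:
  imidazole ring core → C:3 H:4 N:2
  (− 2 ring H displaced by substituents)
  + CH3 → C:1 H:3
  + OCH3 → C:1 H:3 O:1
Element totals:
  C: 5
  H: 8
  N: 2
  O: 1
Molecular formula: C5H8N2O.
gcd of subscripts (5, 8, 2, 1) = 1, so the empirical formula equals the molecular formula.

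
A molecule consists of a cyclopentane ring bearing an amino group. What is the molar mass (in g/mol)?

85.15 g/mol

Atom tally by fragment:
  cyclopentane ring core → C:5 H:10
  (− 1 ring H displaced by substituents)
  + NH2 → N:1 H:2
Element totals:
  C: 5
  H: 11
  N: 1
Molecular formula: C5H11N.
  M = 5(12.011) + 11(1.008) + 14.007
    = 60.055 + 11.088 + 14.007 = 85.150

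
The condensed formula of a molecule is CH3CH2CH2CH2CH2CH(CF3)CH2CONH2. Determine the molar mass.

211.23 g/mol

Element totals:
  C: 9
  H: 16
  F: 3
  N: 1
  O: 1
Molecular formula: C9H16F3NO.
  M = 9(12.011) + 16(1.008) + 3(18.998) + 14.007 + 15.999
    = 108.099 + 16.128 + 56.994 + 14.007 + 15.999 = 211.227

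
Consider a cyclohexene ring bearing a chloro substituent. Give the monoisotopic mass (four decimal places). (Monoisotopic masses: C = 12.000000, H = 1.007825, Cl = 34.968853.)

Atom tally by fragment:
  cyclohexene ring core → C:6 H:10
  (− 1 ring H displaced by substituents)
  + Cl → Cl:1
Element totals:
  C: 6
  H: 9
  Cl: 1
Molecular formula: C6H9Cl.
  M = 6(12.0) + 9(1.007825) + 34.968853
    = 72.000000 + 9.070425 + 34.968853 = 116.039278

116.0393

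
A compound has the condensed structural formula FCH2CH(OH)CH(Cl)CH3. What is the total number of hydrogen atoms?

Atom tally by fragment:
  FCH2 → C:1 H:2 F:1
  CH(OH) → C:1 H:2 O:1
  CH(Cl) → C:1 H:1 Cl:1
  CH3 → C:1 H:3
Element totals:
  C: 4
  H: 8
  Cl: 1
  F: 1
  O: 1

8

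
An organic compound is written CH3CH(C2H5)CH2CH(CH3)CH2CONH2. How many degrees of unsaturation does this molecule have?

Atom tally by fragment:
  CH3 → C:1 H:3
  CH(C2H5) → C:3 H:6
  CH2 → C:1 H:2
  CH(CH3) → C:2 H:4
  CH2CONH2 → C:2 H:4 O:1 N:1
Element totals:
  C: 9
  H: 19
  N: 1
  O: 1
Molecular formula: C9H19NO.
DoU = (2C + 2 + N − H − X) / 2 = (2·9 + 2 + 1 − 19 − 0) / 2 = 1.

1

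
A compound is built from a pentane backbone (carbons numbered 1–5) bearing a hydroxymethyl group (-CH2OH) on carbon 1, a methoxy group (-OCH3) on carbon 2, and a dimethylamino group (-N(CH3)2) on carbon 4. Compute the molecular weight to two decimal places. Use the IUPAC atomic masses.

175.27 g/mol

Atom tally by fragment:
  HOCH2CH2 → C:2 H:5 O:1
  CH(OCH3) → C:2 H:4 O:1
  CH2 → C:1 H:2
  CH(N(CH3)2) → C:3 H:7 N:1
  CH3 → C:1 H:3
Element totals:
  C: 9
  H: 21
  N: 1
  O: 2
Molecular formula: C9H21NO2.
  M = 9(12.011) + 21(1.008) + 14.007 + 2(15.999)
    = 108.099 + 21.168 + 14.007 + 31.998 = 175.272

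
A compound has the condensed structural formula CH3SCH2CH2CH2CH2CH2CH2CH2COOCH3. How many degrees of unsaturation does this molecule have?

Element totals:
  C: 10
  H: 20
  O: 2
  S: 1
Molecular formula: C10H20O2S.
DoU = (2C + 2 + N − H − X) / 2 = (2·10 + 2 + 0 − 20 − 0) / 2 = 1.

1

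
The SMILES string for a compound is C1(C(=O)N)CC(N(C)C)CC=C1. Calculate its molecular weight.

168.24 g/mol

Atom tally by fragment:
  cyclohexene ring core → C:6 H:10
  (− 2 ring H displaced by substituents)
  + CONH2 → C:1 H:2 O:1 N:1
  + N(CH3)2 → N:1 C:2 H:6
Element totals:
  C: 9
  H: 16
  N: 2
  O: 1
Molecular formula: C9H16N2O.
  M = 9(12.011) + 16(1.008) + 2(14.007) + 15.999
    = 108.099 + 16.128 + 28.014 + 15.999 = 168.240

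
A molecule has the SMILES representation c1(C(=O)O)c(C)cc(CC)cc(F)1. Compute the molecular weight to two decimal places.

Atom tally by fragment:
  benzene ring core → C:6 H:6
  (− 4 ring H displaced by substituents)
  + COOH → C:1 H:1 O:2
  + CH3 → C:1 H:3
  + C2H5 → C:2 H:5
  + F → F:1
Element totals:
  C: 10
  H: 11
  F: 1
  O: 2
Molecular formula: C10H11FO2.
  M = 10(12.011) + 11(1.008) + 18.998 + 2(15.999)
    = 120.110 + 11.088 + 18.998 + 31.998 = 182.194

182.19 g/mol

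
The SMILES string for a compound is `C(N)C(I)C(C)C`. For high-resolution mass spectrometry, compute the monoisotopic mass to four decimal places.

213.0014

Atom tally by fragment:
  H2NCH2 → C:1 H:4 N:1
  CH(I) → C:1 H:1 I:1
  CH(CH3) → C:2 H:4
  CH3 → C:1 H:3
Element totals:
  C: 5
  H: 12
  I: 1
  N: 1
Molecular formula: C5H12IN.
  M = 5(12.0) + 12(1.007825) + 126.904472 + 14.003074
    = 60.000000 + 12.093900 + 126.904472 + 14.003074 = 213.001446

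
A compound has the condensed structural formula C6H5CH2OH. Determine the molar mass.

108.14 g/mol

Atom tally by fragment:
  benzene ring core → C:6 H:6
  (− 1 ring H displaced by substituents)
  + CH2OH → C:1 H:3 O:1
Element totals:
  C: 7
  H: 8
  O: 1
Molecular formula: C7H8O.
  M = 7(12.011) + 8(1.008) + 15.999
    = 84.077 + 8.064 + 15.999 = 108.140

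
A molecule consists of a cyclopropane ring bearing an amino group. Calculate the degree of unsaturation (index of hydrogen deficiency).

1

Atom tally by fragment:
  cyclopropane ring core → C:3 H:6
  (− 1 ring H displaced by substituents)
  + NH2 → N:1 H:2
Element totals:
  C: 3
  H: 7
  N: 1
Molecular formula: C3H7N.
DoU = (2C + 2 + N − H − X) / 2 = (2·3 + 2 + 1 − 7 − 0) / 2 = 1.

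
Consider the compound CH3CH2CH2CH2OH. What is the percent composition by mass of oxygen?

21.58%

Atom tally by fragment:
  CH3 → C:1 H:3
  CH2 → C:1 H:2
  CH2CH2OH → C:2 H:5 O:1
Element totals:
  C: 4
  H: 10
  O: 1
Molecular formula: C4H10O.
Molar mass = 74.123 g/mol.
Mass from O: 1 × 15.999 = 15.999 g/mol.
%O = 15.999 / 74.123 × 100 = 21.58%.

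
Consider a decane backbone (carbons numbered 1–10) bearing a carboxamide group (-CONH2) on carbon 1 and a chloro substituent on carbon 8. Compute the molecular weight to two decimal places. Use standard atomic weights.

Atom tally by fragment:
  H2NOCCH2 → C:2 H:4 O:1 N:1
  CH2 → C:1 H:2
  CH2 → C:1 H:2
  CH2 → C:1 H:2
  CH2 → C:1 H:2
  CH2 → C:1 H:2
  CH2 → C:1 H:2
  CH(Cl) → C:1 H:1 Cl:1
  CH2 → C:1 H:2
  CH3 → C:1 H:3
Element totals:
  C: 11
  H: 22
  Cl: 1
  N: 1
  O: 1
Molecular formula: C11H22ClNO.
  M = 11(12.011) + 22(1.008) + 35.45 + 14.007 + 15.999
    = 132.121 + 22.176 + 35.450 + 14.007 + 15.999 = 219.753

219.75 g/mol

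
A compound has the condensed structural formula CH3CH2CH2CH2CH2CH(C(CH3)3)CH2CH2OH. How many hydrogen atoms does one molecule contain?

26

Atom tally by fragment:
  CH3 → C:1 H:3
  CH2 → C:1 H:2
  CH2 → C:1 H:2
  CH2 → C:1 H:2
  CH2 → C:1 H:2
  CH(C(CH3)3) → C:5 H:10
  CH2CH2OH → C:2 H:5 O:1
Element totals:
  C: 12
  H: 26
  O: 1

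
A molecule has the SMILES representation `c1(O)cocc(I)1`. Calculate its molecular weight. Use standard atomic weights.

Atom tally by fragment:
  furan ring core → C:4 H:4 O:1
  (− 2 ring H displaced by substituents)
  + OH → O:1 H:1
  + I → I:1
Element totals:
  C: 4
  H: 3
  I: 1
  O: 2
Molecular formula: C4H3IO2.
  M = 4(12.011) + 3(1.008) + 126.904 + 2(15.999)
    = 48.044 + 3.024 + 126.904 + 31.998 = 209.970

209.97 g/mol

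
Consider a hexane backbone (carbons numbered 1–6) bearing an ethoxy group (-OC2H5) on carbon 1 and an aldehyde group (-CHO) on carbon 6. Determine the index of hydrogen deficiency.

Atom tally by fragment:
  C2H5OCH2 → C:3 H:7 O:1
  CH2 → C:1 H:2
  CH2 → C:1 H:2
  CH2 → C:1 H:2
  CH2 → C:1 H:2
  CH2CHO → C:2 H:3 O:1
Element totals:
  C: 9
  H: 18
  O: 2
Molecular formula: C9H18O2.
DoU = (2C + 2 + N − H − X) / 2 = (2·9 + 2 + 0 − 18 − 0) / 2 = 1.

1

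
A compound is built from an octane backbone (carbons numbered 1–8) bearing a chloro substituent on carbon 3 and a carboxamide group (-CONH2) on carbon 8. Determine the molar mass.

191.70 g/mol

Atom tally by fragment:
  CH3 → C:1 H:3
  CH2 → C:1 H:2
  CH(Cl) → C:1 H:1 Cl:1
  CH2 → C:1 H:2
  CH2 → C:1 H:2
  CH2 → C:1 H:2
  CH2 → C:1 H:2
  CH2CONH2 → C:2 H:4 O:1 N:1
Element totals:
  C: 9
  H: 18
  Cl: 1
  N: 1
  O: 1
Molecular formula: C9H18ClNO.
  M = 9(12.011) + 18(1.008) + 35.45 + 14.007 + 15.999
    = 108.099 + 18.144 + 35.450 + 14.007 + 15.999 = 191.699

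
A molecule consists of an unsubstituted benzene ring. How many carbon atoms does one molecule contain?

6

Atom tally by fragment:
  benzene ring core → C:6 H:6
Element totals:
  C: 6
  H: 6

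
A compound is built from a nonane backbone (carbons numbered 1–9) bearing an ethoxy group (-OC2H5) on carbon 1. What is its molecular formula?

C11H24O

Atom tally by fragment:
  C2H5OCH2 → C:3 H:7 O:1
  CH2 → C:1 H:2
  CH2 → C:1 H:2
  CH2 → C:1 H:2
  CH2 → C:1 H:2
  CH2 → C:1 H:2
  CH2 → C:1 H:2
  CH2 → C:1 H:2
  CH3 → C:1 H:3
Element totals:
  C: 11
  H: 24
  O: 1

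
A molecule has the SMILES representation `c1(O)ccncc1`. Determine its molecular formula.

Atom tally by fragment:
  pyridine ring core → C:5 H:5 N:1
  (− 1 ring H displaced by substituents)
  + OH → O:1 H:1
Element totals:
  C: 5
  H: 5
  N: 1
  O: 1

C5H5NO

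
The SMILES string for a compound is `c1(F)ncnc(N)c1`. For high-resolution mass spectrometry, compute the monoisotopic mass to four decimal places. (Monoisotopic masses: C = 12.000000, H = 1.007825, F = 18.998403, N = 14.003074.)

113.0389

Atom tally by fragment:
  pyrimidine ring core → C:4 H:4 N:2
  (− 2 ring H displaced by substituents)
  + F → F:1
  + NH2 → N:1 H:2
Element totals:
  C: 4
  H: 4
  F: 1
  N: 3
Molecular formula: C4H4FN3.
  M = 4(12.0) + 4(1.007825) + 18.998403 + 3(14.003074)
    = 48.000000 + 4.031300 + 18.998403 + 42.009222 = 113.038925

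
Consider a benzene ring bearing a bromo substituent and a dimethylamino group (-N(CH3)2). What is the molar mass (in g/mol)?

200.08 g/mol

Atom tally by fragment:
  benzene ring core → C:6 H:6
  (− 2 ring H displaced by substituents)
  + Br → Br:1
  + N(CH3)2 → N:1 C:2 H:6
Element totals:
  C: 8
  H: 10
  Br: 1
  N: 1
Molecular formula: C8H10BrN.
  M = 8(12.011) + 10(1.008) + 79.904 + 14.007
    = 96.088 + 10.080 + 79.904 + 14.007 = 200.079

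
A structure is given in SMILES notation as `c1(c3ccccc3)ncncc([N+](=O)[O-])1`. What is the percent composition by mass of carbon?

59.70%

Atom tally by fragment:
  pyrimidine ring core → C:4 H:4 N:2
  (− 2 ring H displaced by substituents)
  + C6H5 → C:6 H:5
  + NO2 → N:1 O:2
Element totals:
  C: 10
  H: 7
  N: 3
  O: 2
Molecular formula: C10H7N3O2.
Molar mass = 201.185 g/mol.
Mass from C: 10 × 12.011 = 120.110 g/mol.
%C = 120.110 / 201.185 × 100 = 59.70%.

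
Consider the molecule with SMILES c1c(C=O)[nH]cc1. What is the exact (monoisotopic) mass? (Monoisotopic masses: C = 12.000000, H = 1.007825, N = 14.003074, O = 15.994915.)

95.0371

Atom tally by fragment:
  pyrrole ring core → C:4 H:5 N:1
  (− 1 ring H displaced by substituents)
  + CHO → C:1 H:1 O:1
Element totals:
  C: 5
  H: 5
  N: 1
  O: 1
Molecular formula: C5H5NO.
  M = 5(12.0) + 5(1.007825) + 14.003074 + 15.994915
    = 60.000000 + 5.039125 + 14.003074 + 15.994915 = 95.037114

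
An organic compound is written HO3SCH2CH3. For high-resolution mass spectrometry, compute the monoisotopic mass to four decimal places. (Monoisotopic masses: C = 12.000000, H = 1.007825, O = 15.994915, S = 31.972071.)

Atom tally by fragment:
  HO3SCH2 → C:1 H:3 S:1 O:3
  CH3 → C:1 H:3
Element totals:
  C: 2
  H: 6
  O: 3
  S: 1
Molecular formula: C2H6O3S.
  M = 2(12.0) + 6(1.007825) + 3(15.994915) + 31.972071
    = 24.000000 + 6.046950 + 47.984745 + 31.972071 = 110.003766

110.0038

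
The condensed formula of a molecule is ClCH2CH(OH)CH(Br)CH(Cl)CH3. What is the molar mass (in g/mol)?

235.93 g/mol

Element totals:
  C: 5
  H: 9
  Br: 1
  Cl: 2
  O: 1
Molecular formula: C5H9BrCl2O.
  M = 5(12.011) + 9(1.008) + 79.904 + 2(35.45) + 15.999
    = 60.055 + 9.072 + 79.904 + 70.900 + 15.999 = 235.930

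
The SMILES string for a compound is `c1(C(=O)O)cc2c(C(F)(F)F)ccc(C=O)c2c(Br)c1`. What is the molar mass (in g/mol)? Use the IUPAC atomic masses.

Atom tally by fragment:
  naphthalene ring system core → C:10 H:8
  (− 4 ring H displaced by substituents)
  + COOH → C:1 H:1 O:2
  + CF3 → C:1 F:3
  + CHO → C:1 H:1 O:1
  + Br → Br:1
Element totals:
  C: 13
  H: 6
  Br: 1
  F: 3
  O: 3
Molecular formula: C13H6BrF3O3.
  M = 13(12.011) + 6(1.008) + 79.904 + 3(18.998) + 3(15.999)
    = 156.143 + 6.048 + 79.904 + 56.994 + 47.997 = 347.086

347.09 g/mol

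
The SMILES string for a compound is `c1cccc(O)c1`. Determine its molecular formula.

Atom tally by fragment:
  benzene ring core → C:6 H:6
  (− 1 ring H displaced by substituents)
  + OH → O:1 H:1
Element totals:
  C: 6
  H: 6
  O: 1

C6H6O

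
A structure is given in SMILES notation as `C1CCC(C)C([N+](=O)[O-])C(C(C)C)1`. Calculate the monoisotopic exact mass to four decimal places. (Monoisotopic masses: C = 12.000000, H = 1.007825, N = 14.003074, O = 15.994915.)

Atom tally by fragment:
  cyclohexane ring core → C:6 H:12
  (− 3 ring H displaced by substituents)
  + CH3 → C:1 H:3
  + NO2 → N:1 O:2
  + CH(CH3)2 → C:3 H:7
Element totals:
  C: 10
  H: 19
  N: 1
  O: 2
Molecular formula: C10H19NO2.
  M = 10(12.0) + 19(1.007825) + 14.003074 + 2(15.994915)
    = 120.000000 + 19.148675 + 14.003074 + 31.989830 = 185.141579

185.1416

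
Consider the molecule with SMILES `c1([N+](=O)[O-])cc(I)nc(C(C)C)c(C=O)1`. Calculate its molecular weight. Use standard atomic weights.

Atom tally by fragment:
  pyridine ring core → C:5 H:5 N:1
  (− 4 ring H displaced by substituents)
  + NO2 → N:1 O:2
  + I → I:1
  + CH(CH3)2 → C:3 H:7
  + CHO → C:1 H:1 O:1
Element totals:
  C: 9
  H: 9
  I: 1
  N: 2
  O: 3
Molecular formula: C9H9IN2O3.
  M = 9(12.011) + 9(1.008) + 126.904 + 2(14.007) + 3(15.999)
    = 108.099 + 9.072 + 126.904 + 28.014 + 47.997 = 320.086

320.09 g/mol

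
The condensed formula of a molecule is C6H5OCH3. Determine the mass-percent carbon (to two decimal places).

Element totals:
  C: 7
  H: 8
  O: 1
Molecular formula: C7H8O.
Molar mass = 108.140 g/mol.
Mass from C: 7 × 12.011 = 84.077 g/mol.
%C = 84.077 / 108.140 × 100 = 77.75%.

77.75%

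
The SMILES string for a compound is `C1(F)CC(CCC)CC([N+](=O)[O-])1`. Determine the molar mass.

Atom tally by fragment:
  cyclopentane ring core → C:5 H:10
  (− 3 ring H displaced by substituents)
  + F → F:1
  + CH2CH2CH3 → C:3 H:7
  + NO2 → N:1 O:2
Element totals:
  C: 8
  H: 14
  F: 1
  N: 1
  O: 2
Molecular formula: C8H14FNO2.
  M = 8(12.011) + 14(1.008) + 18.998 + 14.007 + 2(15.999)
    = 96.088 + 14.112 + 18.998 + 14.007 + 31.998 = 175.203

175.20 g/mol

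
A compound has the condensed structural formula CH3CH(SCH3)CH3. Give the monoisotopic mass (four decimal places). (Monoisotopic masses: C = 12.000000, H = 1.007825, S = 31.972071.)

90.0503

Atom tally by fragment:
  CH3 → C:1 H:3
  CH(SCH3) → C:2 H:4 S:1
  CH3 → C:1 H:3
Element totals:
  C: 4
  H: 10
  S: 1
Molecular formula: C4H10S.
  M = 4(12.0) + 10(1.007825) + 31.972071
    = 48.000000 + 10.078250 + 31.972071 = 90.050321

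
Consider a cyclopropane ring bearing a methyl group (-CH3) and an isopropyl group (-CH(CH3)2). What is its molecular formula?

Atom tally by fragment:
  cyclopropane ring core → C:3 H:6
  (− 2 ring H displaced by substituents)
  + CH3 → C:1 H:3
  + CH(CH3)2 → C:3 H:7
Element totals:
  C: 7
  H: 14

C7H14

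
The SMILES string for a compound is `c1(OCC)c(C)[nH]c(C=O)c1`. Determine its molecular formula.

C8H11NO2

Atom tally by fragment:
  pyrrole ring core → C:4 H:5 N:1
  (− 3 ring H displaced by substituents)
  + OC2H5 → C:2 H:5 O:1
  + CH3 → C:1 H:3
  + CHO → C:1 H:1 O:1
Element totals:
  C: 8
  H: 11
  N: 1
  O: 2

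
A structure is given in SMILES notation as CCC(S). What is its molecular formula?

C3H8S

Atom tally by fragment:
  CH3 → C:1 H:3
  CH2 → C:1 H:2
  CH2SH → C:1 H:3 S:1
Element totals:
  C: 3
  H: 8
  S: 1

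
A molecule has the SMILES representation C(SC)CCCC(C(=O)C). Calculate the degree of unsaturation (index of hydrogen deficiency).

1

Atom tally by fragment:
  CH3SCH2 → C:2 H:5 S:1
  CH2 → C:1 H:2
  CH2 → C:1 H:2
  CH2 → C:1 H:2
  CH2COCH3 → C:3 H:5 O:1
Element totals:
  C: 8
  H: 16
  O: 1
  S: 1
Molecular formula: C8H16OS.
DoU = (2C + 2 + N − H − X) / 2 = (2·8 + 2 + 0 − 16 − 0) / 2 = 1.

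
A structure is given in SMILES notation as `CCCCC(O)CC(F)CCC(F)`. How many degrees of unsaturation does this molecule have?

0

Atom tally by fragment:
  CH3 → C:1 H:3
  CH2 → C:1 H:2
  CH2 → C:1 H:2
  CH2 → C:1 H:2
  CH(OH) → C:1 H:2 O:1
  CH2 → C:1 H:2
  CH(F) → C:1 H:1 F:1
  CH2 → C:1 H:2
  CH2 → C:1 H:2
  CH2F → C:1 H:2 F:1
Element totals:
  C: 10
  H: 20
  F: 2
  O: 1
Molecular formula: C10H20F2O.
DoU = (2C + 2 + N − H − X) / 2 = (2·10 + 2 + 0 − 20 − 2) / 2 = 0.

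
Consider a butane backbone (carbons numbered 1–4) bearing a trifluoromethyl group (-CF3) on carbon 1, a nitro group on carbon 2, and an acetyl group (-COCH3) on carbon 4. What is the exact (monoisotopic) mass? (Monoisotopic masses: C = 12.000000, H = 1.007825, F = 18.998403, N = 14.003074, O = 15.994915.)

Atom tally by fragment:
  F3CCH2 → C:2 H:2 F:3
  CH(NO2) → C:1 H:1 N:1 O:2
  CH2 → C:1 H:2
  CH2COCH3 → C:3 H:5 O:1
Element totals:
  C: 7
  H: 10
  F: 3
  N: 1
  O: 3
Molecular formula: C7H10F3NO3.
  M = 7(12.0) + 10(1.007825) + 3(18.998403) + 14.003074 + 3(15.994915)
    = 84.000000 + 10.078250 + 56.995209 + 14.003074 + 47.984745 = 213.061278

213.0613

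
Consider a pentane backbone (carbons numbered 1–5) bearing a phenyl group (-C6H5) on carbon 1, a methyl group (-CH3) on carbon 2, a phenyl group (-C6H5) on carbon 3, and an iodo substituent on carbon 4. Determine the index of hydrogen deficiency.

8

Atom tally by fragment:
  C6H5CH2 → C:7 H:7
  CH(CH3) → C:2 H:4
  CH(C6H5) → C:7 H:6
  CH(I) → C:1 H:1 I:1
  CH3 → C:1 H:3
Element totals:
  C: 18
  H: 21
  I: 1
Molecular formula: C18H21I.
DoU = (2C + 2 + N − H − X) / 2 = (2·18 + 2 + 0 − 21 − 1) / 2 = 8.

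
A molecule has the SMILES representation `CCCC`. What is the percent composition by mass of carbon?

Atom tally by fragment:
  CH3 → C:1 H:3
  CH2 → C:1 H:2
  CH2 → C:1 H:2
  CH3 → C:1 H:3
Element totals:
  C: 4
  H: 10
Molecular formula: C4H10.
Molar mass = 58.124 g/mol.
Mass from C: 4 × 12.011 = 48.044 g/mol.
%C = 48.044 / 58.124 × 100 = 82.66%.

82.66%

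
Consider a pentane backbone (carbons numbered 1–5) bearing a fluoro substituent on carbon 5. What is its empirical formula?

Atom tally by fragment:
  CH3 → C:1 H:3
  CH2 → C:1 H:2
  CH2 → C:1 H:2
  CH2 → C:1 H:2
  CH2F → C:1 H:2 F:1
Element totals:
  C: 5
  H: 11
  F: 1
Molecular formula: C5H11F.
gcd of subscripts (5, 1, 11) = 1, so the empirical formula equals the molecular formula.

C5H11F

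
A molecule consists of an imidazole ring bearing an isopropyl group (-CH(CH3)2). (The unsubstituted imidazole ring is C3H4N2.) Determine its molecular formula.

C6H10N2

Atom tally by fragment:
  imidazole ring core → C:3 H:4 N:2
  (− 1 ring H displaced by substituents)
  + CH(CH3)2 → C:3 H:7
Element totals:
  C: 6
  H: 10
  N: 2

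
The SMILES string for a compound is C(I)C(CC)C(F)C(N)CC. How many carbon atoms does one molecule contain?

Atom tally by fragment:
  ICH2 → C:1 H:2 I:1
  CH(C2H5) → C:3 H:6
  CH(F) → C:1 H:1 F:1
  CH(NH2) → C:1 H:3 N:1
  CH2 → C:1 H:2
  CH3 → C:1 H:3
Element totals:
  C: 8
  H: 17
  F: 1
  I: 1
  N: 1

8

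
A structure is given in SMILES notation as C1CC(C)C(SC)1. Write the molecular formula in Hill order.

Atom tally by fragment:
  cyclobutane ring core → C:4 H:8
  (− 2 ring H displaced by substituents)
  + CH3 → C:1 H:3
  + SCH3 → C:1 H:3 S:1
Element totals:
  C: 6
  H: 12
  S: 1

C6H12S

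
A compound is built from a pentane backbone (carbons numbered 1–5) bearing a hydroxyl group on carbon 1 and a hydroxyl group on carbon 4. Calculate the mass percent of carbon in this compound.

57.66%

Atom tally by fragment:
  HOCH2 → C:1 H:3 O:1
  CH2 → C:1 H:2
  CH2 → C:1 H:2
  CH(OH) → C:1 H:2 O:1
  CH3 → C:1 H:3
Element totals:
  C: 5
  H: 12
  O: 2
Molecular formula: C5H12O2.
Molar mass = 104.149 g/mol.
Mass from C: 5 × 12.011 = 60.055 g/mol.
%C = 60.055 / 104.149 × 100 = 57.66%.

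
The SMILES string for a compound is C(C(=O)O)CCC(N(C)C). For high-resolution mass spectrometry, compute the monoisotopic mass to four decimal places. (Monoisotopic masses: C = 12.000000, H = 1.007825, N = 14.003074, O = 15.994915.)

Atom tally by fragment:
  HOOCCH2 → C:2 H:3 O:2
  CH2 → C:1 H:2
  CH2 → C:1 H:2
  CH2N(CH3)2 → C:3 H:8 N:1
Element totals:
  C: 7
  H: 15
  N: 1
  O: 2
Molecular formula: C7H15NO2.
  M = 7(12.0) + 15(1.007825) + 14.003074 + 2(15.994915)
    = 84.000000 + 15.117375 + 14.003074 + 31.989830 = 145.110279

145.1103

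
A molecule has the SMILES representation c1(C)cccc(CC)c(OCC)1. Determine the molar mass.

164.25 g/mol

Atom tally by fragment:
  benzene ring core → C:6 H:6
  (− 3 ring H displaced by substituents)
  + CH3 → C:1 H:3
  + C2H5 → C:2 H:5
  + OC2H5 → C:2 H:5 O:1
Element totals:
  C: 11
  H: 16
  O: 1
Molecular formula: C11H16O.
  M = 11(12.011) + 16(1.008) + 15.999
    = 132.121 + 16.128 + 15.999 = 164.248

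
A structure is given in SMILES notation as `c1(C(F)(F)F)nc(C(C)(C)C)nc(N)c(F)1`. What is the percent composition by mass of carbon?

Atom tally by fragment:
  pyrimidine ring core → C:4 H:4 N:2
  (− 4 ring H displaced by substituents)
  + CF3 → C:1 F:3
  + C(CH3)3 → C:4 H:9
  + NH2 → N:1 H:2
  + F → F:1
Element totals:
  C: 9
  H: 11
  F: 4
  N: 3
Molecular formula: C9H11F4N3.
Molar mass = 237.200 g/mol.
Mass from C: 9 × 12.011 = 108.099 g/mol.
%C = 108.099 / 237.200 × 100 = 45.57%.

45.57%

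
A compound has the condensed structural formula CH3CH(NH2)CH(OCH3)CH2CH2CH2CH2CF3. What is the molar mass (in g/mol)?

213.24 g/mol

Atom tally by fragment:
  CH3 → C:1 H:3
  CH(NH2) → C:1 H:3 N:1
  CH(OCH3) → C:2 H:4 O:1
  CH2 → C:1 H:2
  CH2 → C:1 H:2
  CH2 → C:1 H:2
  CH2CF3 → C:2 H:2 F:3
Element totals:
  C: 9
  H: 18
  F: 3
  N: 1
  O: 1
Molecular formula: C9H18F3NO.
  M = 9(12.011) + 18(1.008) + 3(18.998) + 14.007 + 15.999
    = 108.099 + 18.144 + 56.994 + 14.007 + 15.999 = 213.243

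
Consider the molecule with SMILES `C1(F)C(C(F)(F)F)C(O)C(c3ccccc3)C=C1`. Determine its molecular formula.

C13H12F4O

Atom tally by fragment:
  cyclohexene ring core → C:6 H:10
  (− 4 ring H displaced by substituents)
  + F → F:1
  + CF3 → C:1 F:3
  + OH → O:1 H:1
  + C6H5 → C:6 H:5
Element totals:
  C: 13
  H: 12
  F: 4
  O: 1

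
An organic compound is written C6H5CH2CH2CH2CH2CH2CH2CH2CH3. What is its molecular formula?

Atom tally by fragment:
  C6H5CH2 → C:7 H:7
  CH2 → C:1 H:2
  CH2 → C:1 H:2
  CH2 → C:1 H:2
  CH2 → C:1 H:2
  CH2 → C:1 H:2
  CH2 → C:1 H:2
  CH3 → C:1 H:3
Element totals:
  C: 14
  H: 22

C14H22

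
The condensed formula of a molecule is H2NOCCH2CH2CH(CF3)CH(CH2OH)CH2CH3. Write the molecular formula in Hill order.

C9H16F3NO2

Atom tally by fragment:
  H2NOCCH2 → C:2 H:4 O:1 N:1
  CH2 → C:1 H:2
  CH(CF3) → C:2 H:1 F:3
  CH(CH2OH) → C:2 H:4 O:1
  CH2 → C:1 H:2
  CH3 → C:1 H:3
Element totals:
  C: 9
  H: 16
  F: 3
  N: 1
  O: 2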